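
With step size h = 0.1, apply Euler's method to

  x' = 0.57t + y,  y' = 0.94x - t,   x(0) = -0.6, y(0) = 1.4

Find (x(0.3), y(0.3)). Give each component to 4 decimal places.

Euler on (x,y): x_{n+1} = x_n + h·x', y_{n+1} = y_n + h·y'.
0.000000: (-0.600000, 1.400000); f=(1.400000, -0.564000) → (-0.460000, 1.343600)
0.100000: (-0.460000, 1.343600); f=(1.400600, -0.532400) → (-0.319940, 1.290360)
0.200000: (-0.319940, 1.290360); f=(1.404360, -0.500744) → (-0.179504, 1.240286)
(x(0.3), y(0.3)) ≈ (-0.1795, 1.2403)

-0.1795, 1.2403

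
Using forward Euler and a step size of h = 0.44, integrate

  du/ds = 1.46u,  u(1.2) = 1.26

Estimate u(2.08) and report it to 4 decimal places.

3.3988

Euler: u_{n+1} = u_n + h·f(s_n, u_n).
s=1.200000, u=1.260000: f=1.839600 → u ← 1.260000 + 0.44·1.839600 = 2.069424
s=1.640000, u=2.069424: f=3.021359 → u ← 2.069424 + 0.44·3.021359 = 3.398822
u(2.08) ≈ 3.3988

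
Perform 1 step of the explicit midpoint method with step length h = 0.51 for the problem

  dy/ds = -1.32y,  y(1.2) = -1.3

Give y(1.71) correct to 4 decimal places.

-0.7194

Midpoint: k1 = f(s_n, y_n); k2 = f(s_n + h/2, y_n + (h/2)·k1); y_{n+1} = y_n + h·k2.
s=1.200000, y=-1.300000:
  k1 = f(1.200000, -1.300000) = 1.716000
  k2 = f(1.455000, -0.862420) = 1.138394
  y ← -1.300000 + 0.51·1.138394 = -0.719419
y(1.71) ≈ -0.7194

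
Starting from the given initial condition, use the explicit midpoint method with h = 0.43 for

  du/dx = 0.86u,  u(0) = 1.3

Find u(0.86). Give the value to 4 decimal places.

Midpoint: k1 = f(x_n, u_n); k2 = f(x_n + h/2, u_n + (h/2)·k1); u_{n+1} = u_n + h·k2.
x=0.000000, u=1.300000:
  k1 = f(0.000000, 1.300000) = 1.118000
  k2 = f(0.215000, 1.540370) = 1.324718
  u ← 1.300000 + 0.43·1.324718 = 1.869629
x=0.430000, u=1.869629:
  k1 = f(0.430000, 1.869629) = 1.607881
  k2 = f(0.645000, 2.215323) = 1.905178
  u ← 1.869629 + 0.43·1.905178 = 2.688855
u(0.86) ≈ 2.6889

2.6889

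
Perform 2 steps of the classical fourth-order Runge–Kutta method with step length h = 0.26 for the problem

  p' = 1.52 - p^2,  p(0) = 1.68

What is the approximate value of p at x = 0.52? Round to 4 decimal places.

1.3431

RK4: k1 = f(x_n, p_n); k2 = f(x_n + h/2, p_n + (h/2)·k1); k3 = f(x_n + h/2, p_n + (h/2)·k2); k4 = f(x_n + h, p_n + h·k3); p_{n+1} = p_n + (h/6)·(k1 + 2k2 + 2k3 + k4).
x=0.000000, p=1.680000:
  k1 = f(0.000000, 1.680000) = -1.302400
  k2 = f(0.130000, 1.510688) = -0.762178
  k3 = f(0.130000, 1.580917) = -0.979298
  k4 = f(0.260000, 1.425383) = -0.511715
  p ← 1.680000 + (0.26/6)·(k1 + 2k2 + 2k3 + k4) = 1.450460
x=0.260000, p=1.450460:
  k1 = f(0.260000, 1.450460) = -0.583835
  k2 = f(0.390000, 1.374562) = -0.369420
  k3 = f(0.390000, 1.402436) = -0.446826
  k4 = f(0.520000, 1.334286) = -0.260318
  p ← 1.450460 + (0.26/6)·(k1 + 2k2 + 2k3 + k4) = 1.343139
p(0.52) ≈ 1.3431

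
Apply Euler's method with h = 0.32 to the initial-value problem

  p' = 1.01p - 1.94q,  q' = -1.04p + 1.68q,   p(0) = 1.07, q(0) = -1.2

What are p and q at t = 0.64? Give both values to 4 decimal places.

4.2257, -4.1037

Euler on (p,q): p_{n+1} = p_n + h·p', q_{n+1} = q_n + h·q'.
0.000000: (1.070000, -1.200000); f=(3.408700, -3.128800) → (2.160784, -2.201216)
0.320000: (2.160784, -2.201216); f=(6.452751, -5.945258) → (4.225664, -4.103699)
(p(0.64), q(0.64)) ≈ (4.2257, -4.1037)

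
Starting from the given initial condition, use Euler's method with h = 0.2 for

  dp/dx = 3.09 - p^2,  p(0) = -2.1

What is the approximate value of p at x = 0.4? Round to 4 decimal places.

-2.8637

Euler: p_{n+1} = p_n + h·f(x_n, p_n).
x=0.000000, p=-2.100000: f=-1.320000 → p ← -2.100000 + 0.2·(-1.320000) = -2.364000
x=0.200000, p=-2.364000: f=-2.498496 → p ← -2.364000 + 0.2·(-2.498496) = -2.863699
p(0.4) ≈ -2.8637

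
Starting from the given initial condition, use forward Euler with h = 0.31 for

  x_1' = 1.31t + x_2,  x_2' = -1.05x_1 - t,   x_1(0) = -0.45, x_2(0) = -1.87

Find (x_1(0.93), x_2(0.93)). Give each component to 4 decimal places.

-1.6465, -1.2086

Euler on (x_1,x_2): x_1_{n+1} = x_1_n + h·x_1', x_2_{n+1} = x_2_n + h·x_2'.
0.000000: (-0.450000, -1.870000); f=(-1.870000, 0.472500) → (-1.029700, -1.723525)
0.310000: (-1.029700, -1.723525); f=(-1.317425, 0.771185) → (-1.438102, -1.484458)
0.620000: (-1.438102, -1.484458); f=(-0.672258, 0.890007) → (-1.646502, -1.208556)
(x_1(0.93), x_2(0.93)) ≈ (-1.6465, -1.2086)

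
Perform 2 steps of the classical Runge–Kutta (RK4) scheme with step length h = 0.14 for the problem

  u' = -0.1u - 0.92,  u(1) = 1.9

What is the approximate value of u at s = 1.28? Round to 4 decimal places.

RK4: k1 = f(s_n, u_n); k2 = f(s_n + h/2, u_n + (h/2)·k1); k3 = f(s_n + h/2, u_n + (h/2)·k2); k4 = f(s_n + h, u_n + h·k3); u_{n+1} = u_n + (h/6)·(k1 + 2k2 + 2k3 + k4).
s=1.000000, u=1.900000:
  k1 = f(1.000000, 1.900000) = -1.110000
  k2 = f(1.070000, 1.822300) = -1.102230
  k3 = f(1.070000, 1.822844) = -1.102284
  k4 = f(1.140000, 1.745680) = -1.094568
  u ← 1.900000 + (0.14/6)·(k1 + 2k2 + 2k3 + k4) = 1.745683
s=1.140000, u=1.745683:
  k1 = f(1.140000, 1.745683) = -1.094568
  k2 = f(1.210000, 1.669063) = -1.086906
  k3 = f(1.210000, 1.669599) = -1.086960
  k4 = f(1.280000, 1.593508) = -1.079351
  u ← 1.745683 + (0.14/6)·(k1 + 2k2 + 2k3 + k4) = 1.593511
u(1.28) ≈ 1.5935

1.5935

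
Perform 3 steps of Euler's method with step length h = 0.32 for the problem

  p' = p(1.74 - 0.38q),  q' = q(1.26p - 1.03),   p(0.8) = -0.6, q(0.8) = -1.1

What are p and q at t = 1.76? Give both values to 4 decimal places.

-2.5734, -0.0013

Euler on (p,q): p_{n+1} = p_n + h·p', q_{n+1} = q_n + h·q'.
0.800000: (-0.600000, -1.100000); f=(-1.294800, 1.964600) → (-1.014336, -0.471328)
1.120000: (-1.014336, -0.471328); f=(-1.946617, 1.087855) → (-1.637253, -0.123214)
1.440000: (-1.637253, -0.123214); f=(-2.925480, 0.381095) → (-2.573407, -0.001264)
(p(1.76), q(1.76)) ≈ (-2.5734, -0.0013)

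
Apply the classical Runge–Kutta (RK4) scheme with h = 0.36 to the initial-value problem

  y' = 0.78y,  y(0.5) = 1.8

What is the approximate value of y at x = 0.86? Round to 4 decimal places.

RK4: k1 = f(x_n, y_n); k2 = f(x_n + h/2, y_n + (h/2)·k1); k3 = f(x_n + h/2, y_n + (h/2)·k2); k4 = f(x_n + h, y_n + h·k3); y_{n+1} = y_n + (h/6)·(k1 + 2k2 + 2k3 + k4).
x=0.500000, y=1.800000:
  k1 = f(0.500000, 1.800000) = 1.404000
  k2 = f(0.680000, 2.052720) = 1.601122
  k3 = f(0.680000, 2.088202) = 1.628797
  k4 = f(0.860000, 2.386367) = 1.861366
  y ← 1.800000 + (0.36/6)·(k1 + 2k2 + 2k3 + k4) = 2.383512
y(0.86) ≈ 2.3835

2.3835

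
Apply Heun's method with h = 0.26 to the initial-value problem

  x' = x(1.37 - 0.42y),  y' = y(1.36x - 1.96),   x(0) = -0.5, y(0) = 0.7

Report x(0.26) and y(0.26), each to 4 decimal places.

Heun on (x,y): k1 = f(s_n, state_n); k2 = f(s_n + h, state_n + h·k1); state_{n+1} = state_n + (h/2)·(k1 + k2).
0.000000: (-0.500000, 0.700000)
  k1 = (-0.538000, -1.848000)
  predictor → (-0.639880, 0.219520)
  k2 = (-0.817640, -0.621294)
  → (-0.676233, 0.378992)
(x(0.26), y(0.26)) ≈ (-0.6762, 0.3790)

-0.6762, 0.3790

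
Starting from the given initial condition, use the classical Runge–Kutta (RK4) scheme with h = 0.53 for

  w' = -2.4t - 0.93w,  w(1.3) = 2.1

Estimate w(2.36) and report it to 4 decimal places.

RK4: k1 = f(t_n, w_n); k2 = f(t_n + h/2, w_n + (h/2)·k1); k3 = f(t_n + h/2, w_n + (h/2)·k2); k4 = f(t_n + h, w_n + h·k3); w_{n+1} = w_n + (h/6)·(k1 + 2k2 + 2k3 + k4).
t=1.300000, w=2.100000:
  k1 = f(1.300000, 2.100000) = -5.073000
  k2 = f(1.565000, 0.755655) = -4.458759
  k3 = f(1.565000, 0.918429) = -4.610139
  k4 = f(1.830000, -0.343374) = -4.072663
  w ← 2.100000 + (0.53/6)·(k1 + 2k2 + 2k3 + k4) = -0.310039
t=1.830000, w=-0.310039:
  k1 = f(1.830000, -0.310039) = -4.103664
  k2 = f(2.095000, -1.397510) = -3.728316
  k3 = f(2.095000, -1.298043) = -3.820820
  k4 = f(2.360000, -2.335074) = -3.492381
  w ← -0.310039 + (0.53/6)·(k1 + 2k2 + 2k3 + k4) = -2.314704
w(2.36) ≈ -2.3147

-2.3147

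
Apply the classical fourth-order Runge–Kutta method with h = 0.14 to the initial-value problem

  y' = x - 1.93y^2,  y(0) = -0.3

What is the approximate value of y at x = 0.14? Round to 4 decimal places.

-0.3161

RK4: k1 = f(x_n, y_n); k2 = f(x_n + h/2, y_n + (h/2)·k1); k3 = f(x_n + h/2, y_n + (h/2)·k2); k4 = f(x_n + h, y_n + h·k3); y_{n+1} = y_n + (h/6)·(k1 + 2k2 + 2k3 + k4).
x=0.000000, y=-0.300000:
  k1 = f(0.000000, -0.300000) = -0.173700
  k2 = f(0.070000, -0.312159) = -0.118065
  k3 = f(0.070000, -0.308265) = -0.113402
  k4 = f(0.140000, -0.315876) = -0.052571
  y ← -0.300000 + (0.14/6)·(k1 + 2k2 + 2k3 + k4) = -0.316081
y(0.14) ≈ -0.3161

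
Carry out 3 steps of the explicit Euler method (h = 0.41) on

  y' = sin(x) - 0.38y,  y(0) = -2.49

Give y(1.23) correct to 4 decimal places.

Euler: y_{n+1} = y_n + h·f(x_n, y_n).
x=0.000000, y=-2.490000: f=0.946200 → y ← -2.490000 + 0.41·0.946200 = -2.102058
x=0.410000, y=-2.102058: f=1.197391 → y ← -2.102058 + 0.41·1.197391 = -1.611128
x=0.820000, y=-1.611128: f=1.343374 → y ← -1.611128 + 0.41·1.343374 = -1.060344
y(1.23) ≈ -1.0603

-1.0603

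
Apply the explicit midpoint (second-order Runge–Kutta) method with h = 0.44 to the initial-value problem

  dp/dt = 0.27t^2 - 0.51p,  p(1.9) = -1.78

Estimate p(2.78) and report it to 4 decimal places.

Midpoint: k1 = f(t_n, p_n); k2 = f(t_n + h/2, p_n + (h/2)·k1); p_{n+1} = p_n + h·k2.
t=1.900000, p=-1.780000:
  k1 = f(1.900000, -1.780000) = 1.882500
  k2 = f(2.120000, -1.365850) = 1.910072
  p ← -1.780000 + 0.44·1.910072 = -0.939569
t=2.340000, p=-0.939569:
  k1 = f(2.340000, -0.939569) = 1.957592
  k2 = f(2.560000, -0.508898) = 2.029010
  p ← -0.939569 + 0.44·2.029010 = -0.046804
p(2.78) ≈ -0.0468

-0.0468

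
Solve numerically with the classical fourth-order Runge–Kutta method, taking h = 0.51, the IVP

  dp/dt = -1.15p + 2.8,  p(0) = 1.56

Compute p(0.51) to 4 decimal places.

RK4: k1 = f(t_n, p_n); k2 = f(t_n + h/2, p_n + (h/2)·k1); k3 = f(t_n + h/2, p_n + (h/2)·k2); k4 = f(t_n + h, p_n + h·k3); p_{n+1} = p_n + (h/6)·(k1 + 2k2 + 2k3 + k4).
t=0.000000, p=1.560000:
  k1 = f(0.000000, 1.560000) = 1.006000
  k2 = f(0.255000, 1.816530) = 0.710990
  k3 = f(0.255000, 1.741303) = 0.797502
  k4 = f(0.510000, 1.966726) = 0.538265
  p ← 1.560000 + (0.51/6)·(k1 + 2k2 + 2k3 + k4) = 1.947706
p(0.51) ≈ 1.9477

1.9477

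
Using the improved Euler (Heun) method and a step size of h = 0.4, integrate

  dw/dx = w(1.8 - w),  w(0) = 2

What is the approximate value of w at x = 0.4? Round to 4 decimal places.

1.9053

Heun: k1 = f(x_n, w_n); k2 = f(x_n + h, w_n + h·k1); w_{n+1} = w_n + (h/2)·(k1 + k2).
x=0.000000, w=2.000000:
  k1 = f(0.000000, 2.000000) = -0.400000
  k2 = f(0.400000, 1.840000) = -0.073600
  w ← 2.000000 + (0.4/2)·(-0.400000 + (-0.073600)) = 1.905280
w(0.4) ≈ 1.9053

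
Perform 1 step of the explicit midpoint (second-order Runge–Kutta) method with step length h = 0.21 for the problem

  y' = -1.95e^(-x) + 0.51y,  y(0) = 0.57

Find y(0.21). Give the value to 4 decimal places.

0.2437

Midpoint: k1 = f(x_n, y_n); k2 = f(x_n + h/2, y_n + (h/2)·k1); y_{n+1} = y_n + h·k2.
x=0.000000, y=0.570000:
  k1 = f(0.000000, 0.570000) = -1.659300
  k2 = f(0.105000, 0.395773) = -1.553788
  y ← 0.570000 + 0.21·(-1.553788) = 0.243704
y(0.21) ≈ 0.2437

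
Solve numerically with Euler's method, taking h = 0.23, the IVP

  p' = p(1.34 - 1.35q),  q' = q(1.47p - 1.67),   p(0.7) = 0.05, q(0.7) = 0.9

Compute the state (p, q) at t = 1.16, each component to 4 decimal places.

Euler on (p,q): p_{n+1} = p_n + h·p', q_{n+1} = q_n + h·q'.
0.700000: (0.050000, 0.900000); f=(0.006250, -1.436850) → (0.051438, 0.569524)
0.930000: (0.051438, 0.569524); f=(0.029378, -0.908042) → (0.058194, 0.360675)
(p(1.16), q(1.16)) ≈ (0.0582, 0.3607)

0.0582, 0.3607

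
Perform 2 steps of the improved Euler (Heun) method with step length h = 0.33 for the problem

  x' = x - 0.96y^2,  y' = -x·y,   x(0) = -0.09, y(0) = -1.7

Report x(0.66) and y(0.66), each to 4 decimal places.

Heun on (x,y): k1 = f(t_n, state_n); k2 = f(t_n + h, state_n + h·k1); state_{n+1} = state_n + (h/2)·(k1 + k2).
0.000000: (-0.090000, -1.700000)
  k1 = (-2.864400, -0.153000)
  predictor → (-1.035252, -1.750490)
  k2 = (-3.976899, -1.812198)
  → (-1.218814, -2.024258)
0.330000: (-1.218814, -2.024258)
  k1 = (-5.152529, -2.467194)
  predictor → (-2.919149, -2.838432)
  k2 = (-10.653576, -8.285805)
  → (-3.826822, -3.798503)
(x(0.66), y(0.66)) ≈ (-3.8268, -3.7985)

-3.8268, -3.7985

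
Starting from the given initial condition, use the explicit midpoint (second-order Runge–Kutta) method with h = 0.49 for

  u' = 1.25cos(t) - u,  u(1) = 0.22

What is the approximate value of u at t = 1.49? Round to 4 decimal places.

Midpoint: k1 = f(t_n, u_n); k2 = f(t_n + h/2, u_n + (h/2)·k1); u_{n+1} = u_n + h·k2.
t=1.000000, u=0.220000:
  k1 = f(1.000000, 0.220000) = 0.455378
  k2 = f(1.245000, 0.331568) = 0.068512
  u ← 0.220000 + 0.49·0.068512 = 0.253571
u(1.49) ≈ 0.2536

0.2536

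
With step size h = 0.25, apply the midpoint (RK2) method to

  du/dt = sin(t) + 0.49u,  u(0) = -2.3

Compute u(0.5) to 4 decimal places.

-2.8063

Midpoint: k1 = f(t_n, u_n); k2 = f(t_n + h/2, u_n + (h/2)·k1); u_{n+1} = u_n + h·k2.
t=0.000000, u=-2.300000:
  k1 = f(0.000000, -2.300000) = -1.127000
  k2 = f(0.125000, -2.440875) = -1.071354
  u ← -2.300000 + 0.25·(-1.071354) = -2.567839
t=0.250000, u=-2.567839:
  k1 = f(0.250000, -2.567839) = -1.010837
  k2 = f(0.375000, -2.694193) = -0.953882
  u ← -2.567839 + 0.25·(-0.953882) = -2.806309
u(0.5) ≈ -2.8063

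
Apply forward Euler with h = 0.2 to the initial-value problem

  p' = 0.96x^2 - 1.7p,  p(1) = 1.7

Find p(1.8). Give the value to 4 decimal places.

1.2381

Euler: p_{n+1} = p_n + h·f(x_n, p_n).
x=1.000000, p=1.700000: f=-1.930000 → p ← 1.700000 + 0.2·(-1.930000) = 1.314000
x=1.200000, p=1.314000: f=-0.851400 → p ← 1.314000 + 0.2·(-0.851400) = 1.143720
x=1.400000, p=1.143720: f=-0.062724 → p ← 1.143720 + 0.2·(-0.062724) = 1.131175
x=1.600000, p=1.131175: f=0.534602 → p ← 1.131175 + 0.2·0.534602 = 1.238096
p(1.8) ≈ 1.2381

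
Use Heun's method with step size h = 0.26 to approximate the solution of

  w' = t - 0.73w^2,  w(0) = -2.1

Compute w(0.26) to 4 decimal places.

Heun: k1 = f(t_n, w_n); k2 = f(t_n + h, w_n + h·k1); w_{n+1} = w_n + (h/2)·(k1 + k2).
t=0.000000, w=-2.100000:
  k1 = f(0.000000, -2.100000) = -3.219300
  k2 = f(0.260000, -2.937018) = -6.037035
  w ← -2.100000 + (0.26/2)·(-3.219300 + (-6.037035)) = -3.303323
w(0.26) ≈ -3.3033

-3.3033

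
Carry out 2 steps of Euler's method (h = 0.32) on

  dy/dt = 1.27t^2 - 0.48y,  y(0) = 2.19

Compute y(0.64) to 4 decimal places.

Euler: y_{n+1} = y_n + h·f(t_n, y_n).
t=0.000000, y=2.190000: f=-1.051200 → y ← 2.190000 + 0.32·(-1.051200) = 1.853616
t=0.320000, y=1.853616: f=-0.759688 → y ← 1.853616 + 0.32·(-0.759688) = 1.610516
y(0.64) ≈ 1.6105

1.6105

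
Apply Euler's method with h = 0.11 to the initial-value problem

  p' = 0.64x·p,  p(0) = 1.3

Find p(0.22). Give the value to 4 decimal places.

Euler: p_{n+1} = p_n + h·f(x_n, p_n).
x=0.000000, p=1.300000: f=0.000000 → p ← 1.300000 + 0.11·0.000000 = 1.300000
x=0.110000, p=1.300000: f=0.091520 → p ← 1.300000 + 0.11·0.091520 = 1.310067
p(0.22) ≈ 1.3101

1.3101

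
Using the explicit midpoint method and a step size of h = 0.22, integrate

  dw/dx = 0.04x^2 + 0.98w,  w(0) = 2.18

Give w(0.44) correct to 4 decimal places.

Midpoint: k1 = f(x_n, w_n); k2 = f(x_n + h/2, w_n + (h/2)·k1); w_{n+1} = w_n + h·k2.
x=0.000000, w=2.180000:
  k1 = f(0.000000, 2.180000) = 2.136400
  k2 = f(0.110000, 2.415004) = 2.367188
  w ← 2.180000 + 0.22·2.367188 = 2.700781
x=0.220000, w=2.700781:
  k1 = f(0.220000, 2.700781) = 2.648702
  k2 = f(0.330000, 2.992139) = 2.936652
  w ← 2.700781 + 0.22·2.936652 = 3.346845
w(0.44) ≈ 3.3468

3.3468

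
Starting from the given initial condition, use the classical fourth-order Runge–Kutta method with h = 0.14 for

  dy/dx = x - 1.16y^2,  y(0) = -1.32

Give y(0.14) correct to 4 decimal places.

RK4: k1 = f(x_n, y_n); k2 = f(x_n + h/2, y_n + (h/2)·k1); k3 = f(x_n + h/2, y_n + (h/2)·k2); k4 = f(x_n + h, y_n + h·k3); y_{n+1} = y_n + (h/6)·(k1 + 2k2 + 2k3 + k4).
x=0.000000, y=-1.320000:
  k1 = f(0.000000, -1.320000) = -2.021184
  k2 = f(0.070000, -1.461483) = -2.407681
  k3 = f(0.070000, -1.488538) = -2.500264
  k4 = f(0.140000, -1.670037) = -3.095267
  y ← -1.320000 + (0.14/6)·(k1 + 2k2 + 2k3 + k4) = -1.668421
y(0.14) ≈ -1.6684

-1.6684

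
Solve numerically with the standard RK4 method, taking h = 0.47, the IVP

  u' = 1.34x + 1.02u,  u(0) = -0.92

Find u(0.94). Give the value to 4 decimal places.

RK4: k1 = f(x_n, u_n); k2 = f(x_n + h/2, u_n + (h/2)·k1); k3 = f(x_n + h/2, u_n + (h/2)·k2); k4 = f(x_n + h, u_n + h·k3); u_{n+1} = u_n + (h/6)·(k1 + 2k2 + 2k3 + k4).
x=0.000000, u=-0.920000:
  k1 = f(0.000000, -0.920000) = -0.938400
  k2 = f(0.235000, -1.140524) = -0.848434
  k3 = f(0.235000, -1.119382) = -0.826870
  k4 = f(0.470000, -1.308629) = -0.705001
  u ← -0.920000 + (0.47/6)·(k1 + 2k2 + 2k3 + k4) = -1.311197
x=0.470000, u=-1.311197:
  k1 = f(0.470000, -1.311197) = -0.707621
  k2 = f(0.705000, -1.477488) = -0.562338
  k3 = f(0.705000, -1.443347) = -0.527514
  k4 = f(0.940000, -1.559129) = -0.330712
  u ← -1.311197 + (0.47/6)·(k1 + 2k2 + 2k3 + k4) = -1.563277
u(0.94) ≈ -1.5633

-1.5633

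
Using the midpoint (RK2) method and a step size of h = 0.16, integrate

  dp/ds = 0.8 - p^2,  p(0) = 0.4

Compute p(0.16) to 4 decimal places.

Midpoint: k1 = f(s_n, p_n); k2 = f(s_n + h/2, p_n + (h/2)·k1); p_{n+1} = p_n + h·k2.
s=0.000000, p=0.400000:
  k1 = f(0.000000, 0.400000) = 0.640000
  k2 = f(0.080000, 0.451200) = 0.596419
  p ← 0.400000 + 0.16·0.596419 = 0.495427
p(0.16) ≈ 0.4954

0.4954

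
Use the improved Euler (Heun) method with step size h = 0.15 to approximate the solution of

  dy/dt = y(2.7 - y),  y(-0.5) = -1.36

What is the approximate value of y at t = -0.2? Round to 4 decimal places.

Heun: k1 = f(t_n, y_n); k2 = f(t_n + h, y_n + h·k1); y_{n+1} = y_n + (h/2)·(k1 + k2).
t=-0.500000, y=-1.360000:
  k1 = f(-0.500000, -1.360000) = -5.521600
  k2 = f(-0.350000, -2.188240) = -10.696642
  y ← -1.360000 + (0.15/2)·(-5.521600 + (-10.696642)) = -2.576368
t=-0.350000, y=-2.576368:
  k1 = f(-0.350000, -2.576368) = -13.593867
  k2 = f(-0.200000, -4.615448) = -33.764073
  y ← -2.576368 + (0.15/2)·(-13.593867 + (-33.764073)) = -6.128214
y(-0.2) ≈ -6.1282

-6.1282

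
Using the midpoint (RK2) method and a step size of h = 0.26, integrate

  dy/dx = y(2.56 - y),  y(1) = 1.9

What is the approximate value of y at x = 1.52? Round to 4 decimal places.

Midpoint: k1 = f(x_n, y_n); k2 = f(x_n + h/2, y_n + (h/2)·k1); y_{n+1} = y_n + h·k2.
x=1.000000, y=1.900000:
  k1 = f(1.000000, 1.900000) = 1.254000
  k2 = f(1.130000, 2.063020) = 1.025280
  y ← 1.900000 + 0.26·1.025280 = 2.166573
x=1.260000, y=2.166573:
  k1 = f(1.260000, 2.166573) = 0.852389
  k2 = f(1.390000, 2.277383) = 0.643627
  y ← 2.166573 + 0.26·0.643627 = 2.333916
y(1.52) ≈ 2.3339

2.3339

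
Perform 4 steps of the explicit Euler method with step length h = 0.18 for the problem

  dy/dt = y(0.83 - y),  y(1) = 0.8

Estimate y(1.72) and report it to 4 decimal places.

Euler: y_{n+1} = y_n + h·f(t_n, y_n).
t=1.000000, y=0.800000: f=0.024000 → y ← 0.800000 + 0.18·0.024000 = 0.804320
t=1.180000, y=0.804320: f=0.020655 → y ← 0.804320 + 0.18·0.020655 = 0.808038
t=1.360000, y=0.808038: f=0.017746 → y ← 0.808038 + 0.18·0.017746 = 0.811232
t=1.540000, y=0.811232: f=0.015225 → y ← 0.811232 + 0.18·0.015225 = 0.813973
y(1.72) ≈ 0.8140

0.8140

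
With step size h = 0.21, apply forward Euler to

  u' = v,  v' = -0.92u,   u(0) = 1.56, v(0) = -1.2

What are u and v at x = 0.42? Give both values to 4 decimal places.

0.9927, -1.7541

Euler on (u,v): u_{n+1} = u_n + h·u', v_{n+1} = v_n + h·v'.
0.000000: (1.560000, -1.200000); f=(-1.200000, -1.435200) → (1.308000, -1.501392)
0.210000: (1.308000, -1.501392); f=(-1.501392, -1.203360) → (0.992708, -1.754098)
(u(0.42), v(0.42)) ≈ (0.9927, -1.7541)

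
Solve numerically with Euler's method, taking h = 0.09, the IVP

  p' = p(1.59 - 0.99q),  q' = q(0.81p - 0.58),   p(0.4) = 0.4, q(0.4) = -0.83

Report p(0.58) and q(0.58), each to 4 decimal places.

0.5917, -0.7973

Euler on (p,q): p_{n+1} = p_n + h·p', q_{n+1} = q_n + h·q'.
0.400000: (0.400000, -0.830000); f=(0.964680, 0.212480) → (0.486821, -0.810877)
0.490000: (0.486821, -0.810877); f=(1.164850, 0.150559) → (0.591658, -0.797326)
(p(0.58), q(0.58)) ≈ (0.5917, -0.7973)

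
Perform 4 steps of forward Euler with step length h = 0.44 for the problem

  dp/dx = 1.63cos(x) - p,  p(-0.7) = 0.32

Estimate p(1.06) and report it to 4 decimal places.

Euler: p_{n+1} = p_n + h·f(x_n, p_n).
x=-0.700000, p=0.320000: f=0.926693 → p ← 0.320000 + 0.44·0.926693 = 0.727745
x=-0.260000, p=0.727745: f=0.847471 → p ← 0.727745 + 0.44·0.847471 = 1.100632
x=0.180000, p=1.100632: f=0.503033 → p ← 1.100632 + 0.44·0.503033 = 1.321967
x=0.620000, p=1.321967: f=0.004655 → p ← 1.321967 + 0.44·0.004655 = 1.324015
p(1.06) ≈ 1.3240

1.3240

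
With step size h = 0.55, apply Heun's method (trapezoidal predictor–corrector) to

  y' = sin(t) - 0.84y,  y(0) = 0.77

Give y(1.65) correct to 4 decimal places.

0.8800

Heun: k1 = f(t_n, y_n); k2 = f(t_n + h, y_n + h·k1); y_{n+1} = y_n + (h/2)·(k1 + k2).
t=0.000000, y=0.770000:
  k1 = f(0.000000, 0.770000) = -0.646800
  k2 = f(0.550000, 0.414260) = 0.174709
  y ← 0.770000 + (0.55/2)·(-0.646800 + 0.174709) = 0.640175
t=0.550000, y=0.640175:
  k1 = f(0.550000, 0.640175) = -0.015060
  k2 = f(1.100000, 0.631892) = 0.360418
  y ← 0.640175 + (0.55/2)·(-0.015060 + 0.360418) = 0.735148
t=1.100000, y=0.735148:
  k1 = f(1.100000, 0.735148) = 0.273683
  k2 = f(1.650000, 0.885674) = 0.252899
  y ← 0.735148 + (0.55/2)·(0.273683 + 0.252899) = 0.879958
y(1.65) ≈ 0.8800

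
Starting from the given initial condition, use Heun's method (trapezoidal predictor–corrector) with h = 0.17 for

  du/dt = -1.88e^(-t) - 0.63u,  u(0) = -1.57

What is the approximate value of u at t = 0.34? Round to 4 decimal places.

Heun: k1 = f(t_n, u_n); k2 = f(t_n + h, u_n + h·k1); u_{n+1} = u_n + (h/2)·(k1 + k2).
t=0.000000, u=-1.570000:
  k1 = f(0.000000, -1.570000) = -0.890900
  k2 = f(0.170000, -1.721453) = -0.501574
  u ← -1.570000 + (0.17/2)·(-0.890900 + (-0.501574)) = -1.688360
t=0.170000, u=-1.688360:
  k1 = f(0.170000, -1.688360) = -0.522423
  k2 = f(0.340000, -1.777172) = -0.218510
  u ← -1.688360 + (0.17/2)·(-0.522423 + (-0.218510)) = -1.751340
u(0.34) ≈ -1.7513

-1.7513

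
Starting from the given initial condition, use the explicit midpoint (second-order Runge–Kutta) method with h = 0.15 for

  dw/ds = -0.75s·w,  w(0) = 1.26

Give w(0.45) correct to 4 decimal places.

1.1675

Midpoint: k1 = f(s_n, w_n); k2 = f(s_n + h/2, w_n + (h/2)·k1); w_{n+1} = w_n + h·k2.
s=0.000000, w=1.260000:
  k1 = f(0.000000, 1.260000) = 0.000000
  k2 = f(0.075000, 1.260000) = -0.070875
  w ← 1.260000 + 0.15·(-0.070875) = 1.249369
s=0.150000, w=1.249369:
  k1 = f(0.150000, 1.249369) = -0.140554
  k2 = f(0.225000, 1.238827) = -0.209052
  w ← 1.249369 + 0.15·(-0.209052) = 1.218011
s=0.300000, w=1.218011:
  k1 = f(0.300000, 1.218011) = -0.274052
  k2 = f(0.375000, 1.197457) = -0.336785
  w ← 1.218011 + 0.15·(-0.336785) = 1.167493
w(0.45) ≈ 1.1675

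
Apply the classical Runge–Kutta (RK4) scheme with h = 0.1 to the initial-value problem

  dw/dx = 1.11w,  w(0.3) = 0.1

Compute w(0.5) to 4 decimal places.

RK4: k1 = f(x_n, w_n); k2 = f(x_n + h/2, w_n + (h/2)·k1); k3 = f(x_n + h/2, w_n + (h/2)·k2); k4 = f(x_n + h, w_n + h·k3); w_{n+1} = w_n + (h/6)·(k1 + 2k2 + 2k3 + k4).
x=0.300000, w=0.100000:
  k1 = f(0.300000, 0.100000) = 0.111000
  k2 = f(0.350000, 0.105550) = 0.117161
  k3 = f(0.350000, 0.105858) = 0.117502
  k4 = f(0.400000, 0.111750) = 0.124043
  w ← 0.100000 + (0.1/6)·(k1 + 2k2 + 2k3 + k4) = 0.111739
x=0.400000, w=0.111739:
  k1 = f(0.400000, 0.111739) = 0.124031
  k2 = f(0.450000, 0.117941) = 0.130915
  k3 = f(0.450000, 0.118285) = 0.131297
  k4 = f(0.500000, 0.124869) = 0.138605
  w ← 0.111739 + (0.1/6)·(k1 + 2k2 + 2k3 + k4) = 0.124857
w(0.5) ≈ 0.1249

0.1249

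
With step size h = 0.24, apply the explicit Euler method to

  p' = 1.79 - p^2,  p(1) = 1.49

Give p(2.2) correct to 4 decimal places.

Euler: p_{n+1} = p_n + h·f(s_n, p_n).
s=1.000000, p=1.490000: f=-0.430100 → p ← 1.490000 + 0.24·(-0.430100) = 1.386776
s=1.240000, p=1.386776: f=-0.133148 → p ← 1.386776 + 0.24·(-0.133148) = 1.354821
s=1.480000, p=1.354821: f=-0.045539 → p ← 1.354821 + 0.24·(-0.045539) = 1.343891
s=1.720000, p=1.343891: f=-0.016044 → p ← 1.343891 + 0.24·(-0.016044) = 1.340041
s=1.960000, p=1.340041: f=-0.005709 → p ← 1.340041 + 0.24·(-0.005709) = 1.338671
p(2.2) ≈ 1.3387

1.3387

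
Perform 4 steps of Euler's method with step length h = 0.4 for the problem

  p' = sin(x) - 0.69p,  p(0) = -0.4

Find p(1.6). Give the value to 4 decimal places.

0.5523

Euler: p_{n+1} = p_n + h·f(x_n, p_n).
x=0.000000, p=-0.400000: f=0.276000 → p ← -0.400000 + 0.4·0.276000 = -0.289600
x=0.400000, p=-0.289600: f=0.589242 → p ← -0.289600 + 0.4·0.589242 = -0.053903
x=0.800000, p=-0.053903: f=0.754549 → p ← -0.053903 + 0.4·0.754549 = 0.247917
x=1.200000, p=0.247917: f=0.760977 → p ← 0.247917 + 0.4·0.760977 = 0.552307
p(1.6) ≈ 0.5523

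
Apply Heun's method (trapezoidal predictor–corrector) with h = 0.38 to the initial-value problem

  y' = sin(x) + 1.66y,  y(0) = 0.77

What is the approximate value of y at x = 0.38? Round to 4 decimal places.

1.4794

Heun: k1 = f(x_n, y_n); k2 = f(x_n + h, y_n + h·k1); y_{n+1} = y_n + (h/2)·(k1 + k2).
x=0.000000, y=0.770000:
  k1 = f(0.000000, 0.770000) = 1.278200
  k2 = f(0.380000, 1.255716) = 2.455409
  y ← 0.770000 + (0.38/2)·(1.278200 + 2.455409) = 1.479386
y(0.38) ≈ 1.4794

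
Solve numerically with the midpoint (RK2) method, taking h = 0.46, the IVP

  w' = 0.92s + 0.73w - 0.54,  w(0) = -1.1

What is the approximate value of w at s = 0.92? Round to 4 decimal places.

Midpoint: k1 = f(s_n, w_n); k2 = f(s_n + h/2, w_n + (h/2)·k1); w_{n+1} = w_n + h·k2.
s=0.000000, w=-1.100000:
  k1 = f(0.000000, -1.100000) = -1.343000
  k2 = f(0.230000, -1.408890) = -1.356890
  w ← -1.100000 + 0.46·(-1.356890) = -1.724169
s=0.460000, w=-1.724169:
  k1 = f(0.460000, -1.724169) = -1.375444
  k2 = f(0.690000, -2.040521) = -1.394781
  w ← -1.724169 + 0.46·(-1.394781) = -2.365768
w(0.92) ≈ -2.3658

-2.3658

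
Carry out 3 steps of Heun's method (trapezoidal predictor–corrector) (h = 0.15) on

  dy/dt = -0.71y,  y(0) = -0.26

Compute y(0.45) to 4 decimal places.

-0.1890

Heun: k1 = f(t_n, y_n); k2 = f(t_n + h, y_n + h·k1); y_{n+1} = y_n + (h/2)·(k1 + k2).
t=0.000000, y=-0.260000:
  k1 = f(0.000000, -0.260000) = 0.184600
  k2 = f(0.150000, -0.232310) = 0.164940
  y ← -0.260000 + (0.15/2)·(0.184600 + 0.164940) = -0.233784
t=0.150000, y=-0.233784:
  k1 = f(0.150000, -0.233784) = 0.165987
  k2 = f(0.300000, -0.208886) = 0.148309
  y ← -0.233784 + (0.15/2)·(0.165987 + 0.148309) = -0.210212
t=0.300000, y=-0.210212:
  k1 = f(0.300000, -0.210212) = 0.149251
  k2 = f(0.450000, -0.187825) = 0.133356
  y ← -0.210212 + (0.15/2)·(0.149251 + 0.133356) = -0.189017
y(0.45) ≈ -0.1890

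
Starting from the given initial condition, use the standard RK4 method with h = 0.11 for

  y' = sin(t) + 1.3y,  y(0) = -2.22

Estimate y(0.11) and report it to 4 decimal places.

-2.5549

RK4: k1 = f(t_n, y_n); k2 = f(t_n + h/2, y_n + (h/2)·k1); k3 = f(t_n + h/2, y_n + (h/2)·k2); k4 = f(t_n + h, y_n + h·k3); y_{n+1} = y_n + (h/6)·(k1 + 2k2 + 2k3 + k4).
t=0.000000, y=-2.220000:
  k1 = f(0.000000, -2.220000) = -2.886000
  k2 = f(0.055000, -2.378730) = -3.037377
  k3 = f(0.055000, -2.387056) = -3.048200
  k4 = f(0.110000, -2.555302) = -3.212114
  y ← -2.220000 + (0.11/6)·(k1 + 2k2 + 2k3 + k4) = -2.554937
y(0.11) ≈ -2.5549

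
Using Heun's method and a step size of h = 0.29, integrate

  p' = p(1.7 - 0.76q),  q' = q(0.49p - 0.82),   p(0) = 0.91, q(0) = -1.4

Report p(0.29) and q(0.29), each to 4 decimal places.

1.9043, -1.3210

Heun on (p,q): k1 = f(s_n, state_n); k2 = f(s_n + h, state_n + h·k1); state_{n+1} = state_n + (h/2)·(k1 + k2).
0.000000: (0.910000, -1.400000)
  k1 = (2.515240, 0.523740)
  predictor → (1.639420, -1.248115)
  k2 = (4.342114, 0.020824)
  → (1.904316, -1.321038)
(p(0.29), q(0.29)) ≈ (1.9043, -1.3210)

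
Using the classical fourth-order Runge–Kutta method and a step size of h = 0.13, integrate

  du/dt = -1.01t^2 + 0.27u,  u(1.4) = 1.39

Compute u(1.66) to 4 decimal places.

RK4: k1 = f(t_n, u_n); k2 = f(t_n + h/2, u_n + (h/2)·k1); k3 = f(t_n + h/2, u_n + (h/2)·k2); k4 = f(t_n + h, u_n + h·k3); u_{n+1} = u_n + (h/6)·(k1 + 2k2 + 2k3 + k4).
t=1.400000, u=1.390000:
  k1 = f(1.400000, 1.390000) = -1.604300
  k2 = f(1.465000, 1.285720) = -1.820543
  k3 = f(1.465000, 1.271665) = -1.824338
  k4 = f(1.530000, 1.152836) = -2.053043
  u ← 1.390000 + (0.13/6)·(k1 + 2k2 + 2k3 + k4) = 1.152813
t=1.530000, u=1.152813:
  k1 = f(1.530000, 1.152813) = -2.053050
  k2 = f(1.595000, 1.019365) = -2.294237
  k3 = f(1.595000, 1.003687) = -2.298470
  k4 = f(1.660000, 0.854012) = -2.552573
  u ← 1.152813 + (0.13/6)·(k1 + 2k2 + 2k3 + k4) = 0.854007
u(1.66) ≈ 0.8540

0.8540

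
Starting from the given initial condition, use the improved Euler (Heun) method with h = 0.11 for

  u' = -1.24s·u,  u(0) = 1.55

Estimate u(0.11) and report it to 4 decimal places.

1.5384

Heun: k1 = f(s_n, u_n); k2 = f(s_n + h, u_n + h·k1); u_{n+1} = u_n + (h/2)·(k1 + k2).
s=0.000000, u=1.550000:
  k1 = f(0.000000, 1.550000) = 0.000000
  k2 = f(0.110000, 1.550000) = -0.211420
  u ← 1.550000 + (0.11/2)·(0.000000 + (-0.211420)) = 1.538372
u(0.11) ≈ 1.5384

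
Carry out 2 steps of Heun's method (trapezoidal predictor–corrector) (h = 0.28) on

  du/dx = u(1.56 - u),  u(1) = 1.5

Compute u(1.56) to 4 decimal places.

Heun: k1 = f(x_n, u_n); k2 = f(x_n + h, u_n + h·k1); u_{n+1} = u_n + (h/2)·(k1 + k2).
x=1.000000, u=1.500000:
  k1 = f(1.000000, 1.500000) = 0.090000
  k2 = f(1.280000, 1.525200) = 0.053077
  u ← 1.500000 + (0.28/2)·(0.090000 + 0.053077) = 1.520031
x=1.280000, u=1.520031:
  k1 = f(1.280000, 1.520031) = 0.060754
  k2 = f(1.560000, 1.537042) = 0.035287
  u ← 1.520031 + (0.28/2)·(0.060754 + 0.035287) = 1.533477
u(1.56) ≈ 1.5335

1.5335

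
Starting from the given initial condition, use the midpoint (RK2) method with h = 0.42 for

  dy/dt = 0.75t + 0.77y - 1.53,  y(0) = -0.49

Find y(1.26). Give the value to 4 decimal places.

Midpoint: k1 = f(t_n, y_n); k2 = f(t_n + h/2, y_n + (h/2)·k1); y_{n+1} = y_n + h·k2.
t=0.000000, y=-0.490000:
  k1 = f(0.000000, -0.490000) = -1.907300
  k2 = f(0.210000, -0.890533) = -2.058210
  y ← -0.490000 + 0.42·(-2.058210) = -1.354448
t=0.420000, y=-1.354448:
  k1 = f(0.420000, -1.354448) = -2.257925
  k2 = f(0.630000, -1.828613) = -2.465532
  y ← -1.354448 + 0.42·(-2.465532) = -2.389972
t=0.840000, y=-2.389972:
  k1 = f(0.840000, -2.389972) = -2.740278
  k2 = f(1.050000, -2.965430) = -3.025881
  y ← -2.389972 + 0.42·(-3.025881) = -3.660842
y(1.26) ≈ -3.6608

-3.6608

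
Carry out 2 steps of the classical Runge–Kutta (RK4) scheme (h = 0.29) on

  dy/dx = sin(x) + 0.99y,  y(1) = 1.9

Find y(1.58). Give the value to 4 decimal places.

RK4: k1 = f(x_n, y_n); k2 = f(x_n + h/2, y_n + (h/2)·k1); k3 = f(x_n + h/2, y_n + (h/2)·k2); k4 = f(x_n + h, y_n + h·k3); y_{n+1} = y_n + (h/6)·(k1 + 2k2 + 2k3 + k4).
x=1.000000, y=1.900000:
  k1 = f(1.000000, 1.900000) = 2.722471
  k2 = f(1.145000, 2.294758) = 3.182521
  k3 = f(1.145000, 2.361466) = 3.248561
  k4 = f(1.290000, 2.842083) = 3.774497
  y ← 1.900000 + (0.29/6)·(k1 + 2k2 + 2k3 + k4) = 2.835691
x=1.290000, y=2.835691:
  k1 = f(1.290000, 2.835691) = 3.768170
  k2 = f(1.435000, 3.382076) = 4.339049
  k3 = f(1.435000, 3.464853) = 4.420999
  k4 = f(1.580000, 4.117781) = 5.076561
  y ← 2.835691 + (0.29/6)·(k1 + 2k2 + 2k3 + k4) = 4.109991
y(1.58) ≈ 4.1100

4.1100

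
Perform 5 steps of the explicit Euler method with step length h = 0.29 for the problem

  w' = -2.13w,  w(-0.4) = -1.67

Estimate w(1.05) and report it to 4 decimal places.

-0.0136

Euler: w_{n+1} = w_n + h·f(s_n, w_n).
s=-0.400000, w=-1.670000: f=3.557100 → w ← -1.670000 + 0.29·3.557100 = -0.638441
s=-0.110000, w=-0.638441: f=1.359879 → w ← -0.638441 + 0.29·1.359879 = -0.244076
s=0.180000, w=-0.244076: f=0.519882 → w ← -0.244076 + 0.29·0.519882 = -0.093310
s=0.470000, w=-0.093310: f=0.198751 → w ← -0.093310 + 0.29·0.198751 = -0.035673
s=0.760000, w=-0.035673: f=0.075982 → w ← -0.035673 + 0.29·0.075982 = -0.013638
w(1.05) ≈ -0.0136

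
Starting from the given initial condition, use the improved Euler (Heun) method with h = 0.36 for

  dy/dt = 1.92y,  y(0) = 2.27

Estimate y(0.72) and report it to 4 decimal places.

8.4562

Heun: k1 = f(t_n, y_n); k2 = f(t_n + h, y_n + h·k1); y_{n+1} = y_n + (h/2)·(k1 + k2).
t=0.000000, y=2.270000:
  k1 = f(0.000000, 2.270000) = 4.358400
  k2 = f(0.360000, 3.839024) = 7.370926
  y ← 2.270000 + (0.36/2)·(4.358400 + 7.370926) = 4.381279
t=0.360000, y=4.381279:
  k1 = f(0.360000, 4.381279) = 8.412055
  k2 = f(0.720000, 7.409619) = 14.226468
  y ← 4.381279 + (0.36/2)·(8.412055 + 14.226468) = 8.456213
y(0.72) ≈ 8.4562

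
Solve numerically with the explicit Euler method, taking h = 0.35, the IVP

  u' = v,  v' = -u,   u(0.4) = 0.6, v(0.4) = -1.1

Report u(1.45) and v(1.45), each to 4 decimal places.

-0.7283, -1.3000

Euler on (u,v): u_{n+1} = u_n + h·u', v_{n+1} = v_n + h·v'.
0.400000: (0.600000, -1.100000); f=(-1.100000, -0.600000) → (0.215000, -1.310000)
0.750000: (0.215000, -1.310000); f=(-1.310000, -0.215000) → (-0.243500, -1.385250)
1.100000: (-0.243500, -1.385250); f=(-1.385250, 0.243500) → (-0.728337, -1.300025)
(u(1.45), v(1.45)) ≈ (-0.7283, -1.3000)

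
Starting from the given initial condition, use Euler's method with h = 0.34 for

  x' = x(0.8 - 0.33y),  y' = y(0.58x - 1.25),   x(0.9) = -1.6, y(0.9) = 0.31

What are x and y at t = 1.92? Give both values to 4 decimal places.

-3.1760, 0.0012

Euler on (x,y): x_{n+1} = x_n + h·x', y_{n+1} = y_n + h·y'.
0.900000: (-1.600000, 0.310000); f=(-1.116320, -0.675180) → (-1.979549, 0.080439)
1.240000: (-1.979549, 0.080439); f=(-1.531092, -0.192903) → (-2.500120, 0.014852)
1.580000: (-2.500120, 0.014852); f=(-1.987843, -0.040101) → (-3.175987, 0.001217)
(x(1.92), y(1.92)) ≈ (-3.1760, 0.0012)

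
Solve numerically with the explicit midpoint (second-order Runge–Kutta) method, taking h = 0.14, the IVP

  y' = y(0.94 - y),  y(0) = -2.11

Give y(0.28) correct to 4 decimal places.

Midpoint: k1 = f(x_n, y_n); k2 = f(x_n + h/2, y_n + (h/2)·k1); y_{n+1} = y_n + h·k2.
x=0.000000, y=-2.110000:
  k1 = f(0.000000, -2.110000) = -6.435500
  k2 = f(0.070000, -2.560485) = -8.962939
  y ← -2.110000 + 0.14·(-8.962939) = -3.364812
x=0.140000, y=-3.364812:
  k1 = f(0.140000, -3.364812) = -14.484879
  k2 = f(0.210000, -4.378753) = -23.289506
  y ← -3.364812 + 0.14·(-23.289506) = -6.625342
y(0.28) ≈ -6.6253

-6.6253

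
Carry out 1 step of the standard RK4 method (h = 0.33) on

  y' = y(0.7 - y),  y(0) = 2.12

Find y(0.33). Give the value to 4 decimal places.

1.4946

RK4: k1 = f(t_n, y_n); k2 = f(t_n + h/2, y_n + (h/2)·k1); k3 = f(t_n + h/2, y_n + (h/2)·k2); k4 = f(t_n + h, y_n + h·k3); y_{n+1} = y_n + (h/6)·(k1 + 2k2 + 2k3 + k4).
t=0.000000, y=2.120000:
  k1 = f(0.000000, 2.120000) = -3.010400
  k2 = f(0.165000, 1.623284) = -1.498752
  k3 = f(0.165000, 1.872706) = -2.196133
  k4 = f(0.330000, 1.395276) = -0.970102
  y ← 2.120000 + (0.33/6)·(k1 + 2k2 + 2k3 + k4) = 1.494635
y(0.33) ≈ 1.4946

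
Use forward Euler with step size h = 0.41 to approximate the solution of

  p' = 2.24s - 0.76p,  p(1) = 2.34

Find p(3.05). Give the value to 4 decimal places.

5.6170

Euler: p_{n+1} = p_n + h·f(s_n, p_n).
s=1.000000, p=2.340000: f=0.461600 → p ← 2.340000 + 0.41·0.461600 = 2.529256
s=1.410000, p=2.529256: f=1.236165 → p ← 2.529256 + 0.41·1.236165 = 3.036084
s=1.820000, p=3.036084: f=1.769376 → p ← 3.036084 + 0.41·1.769376 = 3.761528
s=2.230000, p=3.761528: f=2.136439 → p ← 3.761528 + 0.41·2.136439 = 4.637468
s=2.640000, p=4.637468: f=2.389124 → p ← 4.637468 + 0.41·2.389124 = 5.617009
p(3.05) ≈ 5.6170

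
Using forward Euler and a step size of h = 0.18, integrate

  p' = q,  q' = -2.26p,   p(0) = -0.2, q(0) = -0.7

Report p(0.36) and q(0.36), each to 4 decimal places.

-0.4374, -0.4860

Euler on (p,q): p_{n+1} = p_n + h·p', q_{n+1} = q_n + h·q'.
0.000000: (-0.200000, -0.700000); f=(-0.700000, 0.452000) → (-0.326000, -0.618640)
0.180000: (-0.326000, -0.618640); f=(-0.618640, 0.736760) → (-0.437355, -0.486023)
(p(0.36), q(0.36)) ≈ (-0.4374, -0.4860)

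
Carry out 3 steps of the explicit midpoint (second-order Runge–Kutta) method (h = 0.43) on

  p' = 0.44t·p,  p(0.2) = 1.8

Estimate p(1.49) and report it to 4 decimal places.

2.8767

Midpoint: k1 = f(t_n, p_n); k2 = f(t_n + h/2, p_n + (h/2)·k1); p_{n+1} = p_n + h·k2.
t=0.200000, p=1.800000:
  k1 = f(0.200000, 1.800000) = 0.158400
  k2 = f(0.415000, 1.834056) = 0.334899
  p ← 1.800000 + 0.43·0.334899 = 1.944006
t=0.630000, p=1.944006:
  k1 = f(0.630000, 1.944006) = 0.538879
  k2 = f(0.845000, 2.059865) = 0.765858
  p ← 1.944006 + 0.43·0.765858 = 2.273325
t=1.060000, p=2.273325:
  k1 = f(1.060000, 2.273325) = 1.060279
  k2 = f(1.275000, 2.501285) = 1.403221
  p ← 2.273325 + 0.43·1.403221 = 2.876710
p(1.49) ≈ 2.8767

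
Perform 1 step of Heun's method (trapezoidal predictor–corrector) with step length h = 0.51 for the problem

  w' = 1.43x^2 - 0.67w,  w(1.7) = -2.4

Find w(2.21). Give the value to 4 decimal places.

Heun: k1 = f(x_n, w_n); k2 = f(x_n + h, w_n + h·k1); w_{n+1} = w_n + (h/2)·(k1 + k2).
x=1.700000, w=-2.400000:
  k1 = f(1.700000, -2.400000) = 5.740700
  k2 = f(2.210000, 0.527757) = 6.630666
  w ← -2.400000 + (0.51/2)·(5.740700 + 6.630666) = 0.754698
w(2.21) ≈ 0.7547

0.7547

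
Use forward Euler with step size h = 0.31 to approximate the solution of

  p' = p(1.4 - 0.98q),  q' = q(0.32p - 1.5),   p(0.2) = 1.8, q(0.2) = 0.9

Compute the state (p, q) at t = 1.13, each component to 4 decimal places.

Euler on (p,q): p_{n+1} = p_n + h·p', q_{n+1} = q_n + h·q'.
0.200000: (1.800000, 0.900000); f=(0.932400, -0.831600) → (2.089044, 0.642204)
0.510000: (2.089044, 0.642204); f=(1.609901, -0.533996) → (2.588113, 0.476665)
0.820000: (2.588113, 0.476665); f=(2.414369, -0.320225) → (3.336568, 0.377395)
(p(1.13), q(1.13)) ≈ (3.3366, 0.3774)

3.3366, 0.3774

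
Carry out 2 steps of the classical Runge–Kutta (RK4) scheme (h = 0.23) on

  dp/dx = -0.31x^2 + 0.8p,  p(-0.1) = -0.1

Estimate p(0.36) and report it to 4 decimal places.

RK4: k1 = f(x_n, p_n); k2 = f(x_n + h/2, p_n + (h/2)·k1); k3 = f(x_n + h/2, p_n + (h/2)·k2); k4 = f(x_n + h, p_n + h·k3); p_{n+1} = p_n + (h/6)·(k1 + 2k2 + 2k3 + k4).
x=-0.100000, p=-0.100000:
  k1 = f(-0.100000, -0.100000) = -0.083100
  k2 = f(0.015000, -0.109557) = -0.087715
  k3 = f(0.015000, -0.110087) = -0.088140
  k4 = f(0.130000, -0.120272) = -0.101457
  p ← -0.100000 + (0.23/6)·(k1 + 2k2 + 2k3 + k4) = -0.120557
x=0.130000, p=-0.120557:
  k1 = f(0.130000, -0.120557) = -0.101684
  k2 = f(0.245000, -0.132251) = -0.124408
  k3 = f(0.245000, -0.134864) = -0.126499
  k4 = f(0.360000, -0.149652) = -0.159897
  p ← -0.120557 + (0.23/6)·(k1 + 2k2 + 2k3 + k4) = -0.149820
p(0.36) ≈ -0.1498

-0.1498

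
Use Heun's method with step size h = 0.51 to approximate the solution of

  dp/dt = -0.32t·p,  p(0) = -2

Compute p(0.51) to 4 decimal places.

Heun: k1 = f(t_n, p_n); k2 = f(t_n + h, p_n + h·k1); p_{n+1} = p_n + (h/2)·(k1 + k2).
t=0.000000, p=-2.000000:
  k1 = f(0.000000, -2.000000) = 0.000000
  k2 = f(0.510000, -2.000000) = 0.326400
  p ← -2.000000 + (0.51/2)·(0.000000 + 0.326400) = -1.916768
p(0.51) ≈ -1.9168

-1.9168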